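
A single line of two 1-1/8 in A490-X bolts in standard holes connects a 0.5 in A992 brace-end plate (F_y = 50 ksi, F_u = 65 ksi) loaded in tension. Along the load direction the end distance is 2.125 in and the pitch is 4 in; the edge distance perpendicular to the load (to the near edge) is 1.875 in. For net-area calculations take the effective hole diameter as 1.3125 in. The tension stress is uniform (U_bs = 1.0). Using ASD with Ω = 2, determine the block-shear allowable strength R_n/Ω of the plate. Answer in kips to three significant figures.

60.3 kips

Shear plane L_v = 2.125 + 1·4 = 6.125 in; A_gv = 6.125 × 0.5 = 3.062 in².
A_nv = (6.125 − 1.5·1.3125) × 0.5 = 2.078 in².
A_nt = (1.875 − 0.5·1.3125) × 0.5 = 0.6094 in².
0.6 F_u A_nv = 81.05 kips; 0.6 F_y A_gv = 91.88 kips → shear rupture governs the shear term.
R_n = 81.05 + 1.0 × 65 × 0.6094 = 120.7 kips.
Allowable strength R_n/Ω = 120.7 / 2 = 60.3 kips.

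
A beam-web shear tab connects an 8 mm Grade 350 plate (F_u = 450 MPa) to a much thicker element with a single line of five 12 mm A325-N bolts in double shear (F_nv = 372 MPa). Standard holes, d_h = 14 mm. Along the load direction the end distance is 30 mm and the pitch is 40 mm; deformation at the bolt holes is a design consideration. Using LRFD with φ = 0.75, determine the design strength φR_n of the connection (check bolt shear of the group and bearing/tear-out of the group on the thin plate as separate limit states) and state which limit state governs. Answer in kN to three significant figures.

316 kN (bolt shear governs)

Bolt shear: A_b = π·12²/4 = 113.1 mm²; R_n = 372 × 113.1 × 5 × 2 / 1000 = 420.7 kN → 0.75 × 420.7 = 316 kN.
Bearing (1.2 l_c t F_u ≤ 2.4 d t F_u): upper limit = 2.4·12·8·450 / 1000 = 103.7 kN.
  Edge l_c = 30 − 14/2 = 23 → r_n = 99.36 kN; interior l_c = 40 − 14 = 26 → r_n = 103.7 kN.
  R_n,bearing = 1·99.36 + 4·103.7 = 514.1 kN → 0.75 × 514.1 = 386 kN.
Bolt shear governs: 316 kN.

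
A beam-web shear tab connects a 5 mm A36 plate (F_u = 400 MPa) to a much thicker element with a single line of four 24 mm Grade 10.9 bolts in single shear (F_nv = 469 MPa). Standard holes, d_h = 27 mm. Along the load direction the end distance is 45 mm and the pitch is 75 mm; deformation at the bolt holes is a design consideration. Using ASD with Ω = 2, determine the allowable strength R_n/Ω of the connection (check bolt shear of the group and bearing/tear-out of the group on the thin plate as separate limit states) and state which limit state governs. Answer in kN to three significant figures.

Bolt shear: A_b = π·24²/4 = 452.4 mm²; R_n = 469 × 452.4 × 4 × 1 / 1000 = 848.7 kN → 848.7 / 2 = 424 kN.
Bearing (1.2 l_c t F_u ≤ 2.4 d t F_u): upper limit = 2.4·24·5·400 / 1000 = 115.2 kN.
  Edge l_c = 45 − 27/2 = 31.5 → r_n = 75.6 kN; interior l_c = 75 − 27 = 48 → r_n = 115.2 kN.
  R_n,bearing = 1·75.6 + 3·115.2 = 421.2 kN → 421.2 / 2 = 211 kN.
Bearing governs: 211 kN.

211 kN (bearing governs)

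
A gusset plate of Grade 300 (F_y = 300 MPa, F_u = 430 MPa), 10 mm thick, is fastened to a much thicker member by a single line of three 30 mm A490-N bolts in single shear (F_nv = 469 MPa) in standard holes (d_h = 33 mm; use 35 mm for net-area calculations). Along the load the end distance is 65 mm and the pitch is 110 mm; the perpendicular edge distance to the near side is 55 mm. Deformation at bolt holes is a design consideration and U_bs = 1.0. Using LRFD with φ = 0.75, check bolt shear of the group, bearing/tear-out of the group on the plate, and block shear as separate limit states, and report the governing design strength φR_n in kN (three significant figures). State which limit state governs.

Bolt shear: A_b = π·30²/4 = 706.9 mm²; R_n = 469 × 706.9 × 3 × 1 / 1000 = 994.5 kN → 0.75 × 994.5 = 746 kN.
Bearing: edge l_c = 48.5, r_n = 250.3 kN; interior l_c = 77, r_n = 309.6 kN; R_n = 250.3 + 2·309.6 = 869.5 kN → 652 kN.
Block shear: A_gv = 2850, A_nv = 1975, A_nt = 375 mm²; R_n = min(0.6F_uA_nv, 0.6F_yA_gv) + U_bs·F_u·A_nt = 670.8 kN → 503 kN.
Block shear governs: 503 kN.

503 kN (block shear governs)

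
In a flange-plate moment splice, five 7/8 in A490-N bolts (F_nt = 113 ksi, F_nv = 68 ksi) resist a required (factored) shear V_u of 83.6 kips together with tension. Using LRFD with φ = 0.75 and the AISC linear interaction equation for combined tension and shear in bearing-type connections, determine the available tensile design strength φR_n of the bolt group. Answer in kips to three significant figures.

192 kips

A_b = π·0.875²/4 = 0.6013 in²; f_rv = 83.6 / (5 × 0.6013) = 27.81 ksi.
F'_nt = 1.3 F_nt − (F_nt / φF_nv) f_rv = 1.3·113 − (113/(0.75·68))·27.81 = 85.29 ksi, capped at F_nt → F'_nt = 85.29 ksi.
R_n = F'_nt · A_b · n = 85.29 × 0.6013 × 5 = 256.4 kips.
Design strength φR_n = 0.75 × 256.4 = 192 kips.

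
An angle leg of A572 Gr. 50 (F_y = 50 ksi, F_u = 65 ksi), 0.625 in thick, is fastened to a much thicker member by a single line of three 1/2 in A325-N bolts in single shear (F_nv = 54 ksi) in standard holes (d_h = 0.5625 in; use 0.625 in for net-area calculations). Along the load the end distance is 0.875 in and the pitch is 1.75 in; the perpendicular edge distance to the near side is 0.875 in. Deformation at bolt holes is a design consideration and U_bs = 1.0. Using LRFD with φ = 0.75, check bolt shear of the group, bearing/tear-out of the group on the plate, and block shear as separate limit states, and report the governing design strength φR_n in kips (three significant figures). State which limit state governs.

23.9 kips (bolt shear governs)

Bolt shear: A_b = π·0.5²/4 = 0.1963 in²; R_n = 54 × 0.1963 × 3 × 1 = 31.81 kips → 0.75 × 31.81 = 23.9 kips.
Bearing: edge l_c = 0.5938, r_n = 28.95 kips; interior l_c = 1.188, r_n = 48.75 kips; R_n = 28.95 + 2·48.75 = 126.4 kips → 94.8 kips.
Block shear: A_gv = 2.734, A_nv = 1.758, A_nt = 0.3516 in²; R_n = min(0.6F_uA_nv, 0.6F_yA_gv) + U_bs·F_u·A_nt = 91.41 kips → 68.6 kips.
Bolt shear governs: 23.9 kips.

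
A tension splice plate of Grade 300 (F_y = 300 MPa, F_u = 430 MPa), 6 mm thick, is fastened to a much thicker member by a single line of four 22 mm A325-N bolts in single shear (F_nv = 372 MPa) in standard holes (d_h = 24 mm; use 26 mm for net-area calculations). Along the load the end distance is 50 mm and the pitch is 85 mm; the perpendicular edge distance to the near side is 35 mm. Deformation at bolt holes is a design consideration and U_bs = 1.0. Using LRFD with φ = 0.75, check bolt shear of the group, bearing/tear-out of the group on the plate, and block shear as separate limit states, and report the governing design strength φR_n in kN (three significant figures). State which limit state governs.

Bolt shear: A_b = π·22²/4 = 380.1 mm²; R_n = 372 × 380.1 × 4 × 1 / 1000 = 565.6 kN → 0.75 × 565.6 = 424 kN.
Bearing: edge l_c = 38, r_n = 117.6 kN; interior l_c = 61, r_n = 136.2 kN; R_n = 117.6 + 3·136.2 = 526.3 kN → 395 kN.
Block shear: A_gv = 1830, A_nv = 1284, A_nt = 132 mm²; R_n = min(0.6F_uA_nv, 0.6F_yA_gv) + U_bs·F_u·A_nt = 386.2 kN → 290 kN.
Block shear governs: 290 kN.

290 kN (block shear governs)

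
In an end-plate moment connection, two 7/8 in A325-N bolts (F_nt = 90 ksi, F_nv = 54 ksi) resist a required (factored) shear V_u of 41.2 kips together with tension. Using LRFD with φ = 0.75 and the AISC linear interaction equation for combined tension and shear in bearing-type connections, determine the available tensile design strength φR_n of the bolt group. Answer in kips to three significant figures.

A_b = π·0.875²/4 = 0.6013 in²; f_rv = 41.2 / (2 × 0.6013) = 34.26 ksi.
F'_nt = 1.3 F_nt − (F_nt / φF_nv) f_rv = 1.3·90 − (90/(0.75·54))·34.26 = 40.87 ksi, capped at F_nt → F'_nt = 40.87 ksi.
R_n = F'_nt · A_b · n = 40.87 × 0.6013 × 2 = 49.15 kips.
Design strength φR_n = 0.75 × 49.15 = 36.9 kips.

36.9 kips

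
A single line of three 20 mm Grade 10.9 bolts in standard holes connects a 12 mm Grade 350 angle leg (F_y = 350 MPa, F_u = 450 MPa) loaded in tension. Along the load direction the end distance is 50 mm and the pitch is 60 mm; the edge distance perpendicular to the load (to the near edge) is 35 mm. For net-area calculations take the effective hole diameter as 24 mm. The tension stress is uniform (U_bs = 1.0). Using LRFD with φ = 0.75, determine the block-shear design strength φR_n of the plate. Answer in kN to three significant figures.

360 kN

Shear plane L_v = 50 + 2·60 = 170 mm; A_gv = 170 × 12 = 2040 mm².
A_nv = (170 − 2.5·24) × 12 = 1320 mm².
A_nt = (35 − 0.5·24) × 12 = 276 mm².
0.6 F_u A_nv = 356.4 kN; 0.6 F_y A_gv = 428.4 kN → shear rupture governs the shear term.
R_n = 356.4 + 1.0 × 450 × 276 / 1000 = 480.6 kN.
Design strength φR_n = 0.75 × 480.6 = 360 kN.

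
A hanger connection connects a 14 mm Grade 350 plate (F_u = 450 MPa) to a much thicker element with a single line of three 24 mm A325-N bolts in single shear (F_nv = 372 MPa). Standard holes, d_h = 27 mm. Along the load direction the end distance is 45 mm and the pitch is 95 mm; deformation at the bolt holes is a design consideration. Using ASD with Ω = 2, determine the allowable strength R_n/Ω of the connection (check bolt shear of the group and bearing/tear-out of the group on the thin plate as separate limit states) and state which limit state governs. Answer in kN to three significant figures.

Bolt shear: A_b = π·24²/4 = 452.4 mm²; R_n = 372 × 452.4 × 3 × 1 / 1000 = 504.9 kN → 504.9 / 2 = 252 kN.
Bearing (1.2 l_c t F_u ≤ 2.4 d t F_u): upper limit = 2.4·24·14·450 / 1000 = 362.9 kN.
  Edge l_c = 45 − 27/2 = 31.5 → r_n = 238.1 kN; interior l_c = 95 − 27 = 68 → r_n = 362.9 kN.
  R_n,bearing = 1·238.1 + 2·362.9 = 963.9 kN → 963.9 / 2 = 482 kN.
Bolt shear governs: 252 kN.

252 kN (bolt shear governs)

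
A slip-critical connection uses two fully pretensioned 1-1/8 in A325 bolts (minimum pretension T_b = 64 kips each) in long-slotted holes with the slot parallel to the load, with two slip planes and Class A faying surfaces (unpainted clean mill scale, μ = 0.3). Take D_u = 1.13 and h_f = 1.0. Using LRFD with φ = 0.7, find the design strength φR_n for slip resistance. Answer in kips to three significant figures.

60.7 kips

R_n = μ · D_u · h_f · T_b · n_s · n_b = 0.3 × 1.13 × 1.0 × 64 × 2 × 2 = 86.78 kips.
Design strength φR_n = 0.7 × 86.78 = 60.7 kips.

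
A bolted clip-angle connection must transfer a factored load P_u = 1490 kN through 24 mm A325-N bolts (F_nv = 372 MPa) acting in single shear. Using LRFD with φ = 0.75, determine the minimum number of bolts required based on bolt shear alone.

12 bolts

A_b = π·24²/4 = 452.4 mm².
Per-bolt design strength φR_n = 0.75 × 372 × 452.4 × 1 / 1000 = 126.2 kN.
n ≥ 1490 / 126.2 = 11.81 → use 12 bolts.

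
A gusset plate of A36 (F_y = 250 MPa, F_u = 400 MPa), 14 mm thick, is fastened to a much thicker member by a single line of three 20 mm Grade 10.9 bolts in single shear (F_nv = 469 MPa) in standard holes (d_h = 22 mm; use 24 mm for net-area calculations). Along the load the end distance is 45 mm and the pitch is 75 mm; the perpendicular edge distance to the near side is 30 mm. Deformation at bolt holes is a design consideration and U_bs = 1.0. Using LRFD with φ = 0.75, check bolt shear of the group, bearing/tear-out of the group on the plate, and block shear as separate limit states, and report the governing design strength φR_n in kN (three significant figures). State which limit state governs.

332 kN (bolt shear governs)

Bolt shear: A_b = π·20²/4 = 314.2 mm²; R_n = 469 × 314.2 × 3 × 1 / 1000 = 442 kN → 0.75 × 442 = 332 kN.
Bearing: edge l_c = 34, r_n = 228.5 kN; interior l_c = 53, r_n = 268.8 kN; R_n = 228.5 + 2·268.8 = 766.1 kN → 575 kN.
Block shear: A_gv = 2730, A_nv = 1890, A_nt = 252 mm²; R_n = min(0.6F_uA_nv, 0.6F_yA_gv) + U_bs·F_u·A_nt = 510.3 kN → 383 kN.
Bolt shear governs: 332 kN.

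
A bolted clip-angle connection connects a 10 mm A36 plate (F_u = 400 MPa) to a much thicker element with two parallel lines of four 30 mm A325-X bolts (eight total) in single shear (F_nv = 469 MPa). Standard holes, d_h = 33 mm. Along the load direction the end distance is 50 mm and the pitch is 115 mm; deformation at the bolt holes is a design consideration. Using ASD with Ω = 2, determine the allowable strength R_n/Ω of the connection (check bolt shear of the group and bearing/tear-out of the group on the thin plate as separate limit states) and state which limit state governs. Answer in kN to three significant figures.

1020 kN (bearing governs)

Bolt shear: A_b = π·30²/4 = 706.9 mm²; R_n = 469 × 706.9 × 8 × 1 / 1000 = 2652 kN → 2652 / 2 = 1330 kN.
Bearing (1.2 l_c t F_u ≤ 2.4 d t F_u): upper limit = 2.4·30·10·400 / 1000 = 288 kN.
  Edge l_c = 50 − 33/2 = 33.5 → r_n = 160.8 kN; interior l_c = 115 − 33 = 82 → r_n = 288 kN.
  R_n,bearing = 2·160.8 + 6·288 = 2050 kN → 2050 / 2 = 1020 kN.
Bearing governs: 1020 kN.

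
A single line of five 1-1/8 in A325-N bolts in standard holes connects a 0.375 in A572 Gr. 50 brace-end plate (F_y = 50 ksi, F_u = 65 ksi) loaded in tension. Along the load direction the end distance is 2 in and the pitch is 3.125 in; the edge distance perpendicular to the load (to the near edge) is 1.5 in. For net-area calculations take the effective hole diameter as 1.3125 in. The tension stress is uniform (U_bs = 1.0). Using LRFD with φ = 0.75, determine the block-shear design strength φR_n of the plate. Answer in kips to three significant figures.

Shear plane L_v = 2 + 4·3.125 = 14.5 in; A_gv = 14.5 × 0.375 = 5.438 in².
A_nv = (14.5 − 4.5·1.3125) × 0.375 = 3.223 in².
A_nt = (1.5 − 0.5·1.3125) × 0.375 = 0.3164 in².
0.6 F_u A_nv = 125.7 kips; 0.6 F_y A_gv = 163.1 kips → shear rupture governs the shear term.
R_n = 125.7 + 1.0 × 65 × 0.3164 = 146.2 kips.
Design strength φR_n = 0.75 × 146.2 = 110 kips.

110 kips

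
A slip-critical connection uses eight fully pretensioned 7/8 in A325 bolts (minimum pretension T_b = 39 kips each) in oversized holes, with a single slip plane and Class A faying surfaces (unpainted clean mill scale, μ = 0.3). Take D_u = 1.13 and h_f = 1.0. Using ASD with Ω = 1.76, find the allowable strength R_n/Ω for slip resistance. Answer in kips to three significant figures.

60.1 kips

R_n = μ · D_u · h_f · T_b · n_s · n_b = 0.3 × 1.13 × 1.0 × 39 × 1 × 8 = 105.8 kips.
Allowable strength R_n/Ω = 105.8 / 1.76 = 60.1 kips.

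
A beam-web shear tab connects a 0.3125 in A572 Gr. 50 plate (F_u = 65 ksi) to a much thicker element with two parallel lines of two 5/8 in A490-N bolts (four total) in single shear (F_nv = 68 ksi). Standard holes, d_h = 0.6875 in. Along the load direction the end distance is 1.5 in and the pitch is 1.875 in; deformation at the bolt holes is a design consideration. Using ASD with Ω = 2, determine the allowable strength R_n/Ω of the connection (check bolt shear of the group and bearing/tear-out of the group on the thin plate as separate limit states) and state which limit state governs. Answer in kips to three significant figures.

Bolt shear: A_b = π·0.625²/4 = 0.3068 in²; R_n = 68 × 0.3068 × 4 × 1 = 83.45 kips → 83.45 / 2 = 41.7 kips.
Bearing (1.2 l_c t F_u ≤ 2.4 d t F_u): upper limit = 2.4·0.625·0.3125·65 = 30.47 kips.
  Edge l_c = 1.5 − 0.6875/2 = 1.156 → r_n = 28.18 kips; interior l_c = 1.875 − 0.6875 = 1.188 → r_n = 28.95 kips.
  R_n,bearing = 2·28.18 + 2·28.95 = 114.3 kips → 114.3 / 2 = 57.1 kips.
Bolt shear governs: 41.7 kips.

41.7 kips (bolt shear governs)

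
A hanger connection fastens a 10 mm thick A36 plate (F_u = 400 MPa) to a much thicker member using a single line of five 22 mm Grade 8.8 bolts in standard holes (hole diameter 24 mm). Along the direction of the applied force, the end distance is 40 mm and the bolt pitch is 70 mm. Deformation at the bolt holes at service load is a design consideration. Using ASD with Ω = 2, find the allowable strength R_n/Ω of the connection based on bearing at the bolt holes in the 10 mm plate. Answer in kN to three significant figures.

490 kN

Per bolt r_n = 1.2 l_c t F_u ≤ 2.4 d t F_u; upper limit = 2.4 × 22 × 10 × 400 / 1000 = 211.2 kN.
Edge bolt: l_c = 40 − 24/2 = 28 mm → 1.2 × 28 × 10 × 400 / 1000 = 134.4 → r_n = 134.4 kN.
Interior bolts: l_c = 70 − 24 = 46 mm → 1.2 × 46 × 10 × 400 / 1000 = 220.8 → r_n = 211.2 kN.
R_n = 1 × 134.4 + 4 × 211.2 = 979.2 kN.
Allowable strength R_n/Ω = 979.2 / 2 = 490 kN.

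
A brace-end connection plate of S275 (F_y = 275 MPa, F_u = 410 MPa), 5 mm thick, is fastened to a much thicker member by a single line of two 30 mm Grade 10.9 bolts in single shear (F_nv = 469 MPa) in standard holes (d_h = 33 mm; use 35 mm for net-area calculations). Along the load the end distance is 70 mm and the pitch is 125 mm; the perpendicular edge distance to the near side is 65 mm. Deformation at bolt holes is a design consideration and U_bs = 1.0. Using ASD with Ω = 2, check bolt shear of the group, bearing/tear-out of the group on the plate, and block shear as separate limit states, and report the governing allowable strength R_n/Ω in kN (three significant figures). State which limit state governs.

129 kN (block shear governs)

Bolt shear: A_b = π·30²/4 = 706.9 mm²; R_n = 469 × 706.9 × 2 × 1 / 1000 = 663 kN → 663 / 2 = 332 kN.
Bearing: edge l_c = 53.5, r_n = 131.6 kN; interior l_c = 92, r_n = 147.6 kN; R_n = 131.6 + 1·147.6 = 279.2 kN → 140 kN.
Block shear: A_gv = 975, A_nv = 712.5, A_nt = 237.5 mm²; R_n = min(0.6F_uA_nv, 0.6F_yA_gv) + U_bs·F_u·A_nt = 258.2 kN → 129 kN.
Block shear governs: 129 kN.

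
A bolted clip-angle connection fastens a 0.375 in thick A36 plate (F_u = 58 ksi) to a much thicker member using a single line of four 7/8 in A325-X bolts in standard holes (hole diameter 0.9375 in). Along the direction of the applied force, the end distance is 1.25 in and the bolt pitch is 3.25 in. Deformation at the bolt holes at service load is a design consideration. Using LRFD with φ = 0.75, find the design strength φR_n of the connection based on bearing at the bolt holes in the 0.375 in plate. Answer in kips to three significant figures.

118 kips

Per bolt r_n = 1.2 l_c t F_u ≤ 2.4 d t F_u; upper limit = 2.4 × 0.875 × 0.375 × 58 = 45.68 kips.
Edge bolt: l_c = 1.25 − 0.9375/2 = 0.7812 in → 1.2 × 0.7812 × 0.375 × 58 = 20.39 → r_n = 20.39 kips.
Interior bolts: l_c = 3.25 − 0.9375 = 2.312 in → 1.2 × 2.312 × 0.375 × 58 = 60.36 → r_n = 45.68 kips.
R_n = 1 × 20.39 + 3 × 45.68 = 157.4 kips.
Design strength φR_n = 0.75 × 157.4 = 118 kips.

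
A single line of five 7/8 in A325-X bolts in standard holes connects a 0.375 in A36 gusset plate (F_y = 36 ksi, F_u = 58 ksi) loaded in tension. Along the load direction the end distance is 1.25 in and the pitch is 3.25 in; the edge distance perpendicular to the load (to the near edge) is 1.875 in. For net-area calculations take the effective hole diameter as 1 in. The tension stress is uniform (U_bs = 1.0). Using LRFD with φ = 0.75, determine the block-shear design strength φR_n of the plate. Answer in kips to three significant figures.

Shear plane L_v = 1.25 + 4·3.25 = 14.25 in; A_gv = 14.25 × 0.375 = 5.344 in².
A_nv = (14.25 − 4.5·1) × 0.375 = 3.656 in².
A_nt = (1.875 − 0.5·1) × 0.375 = 0.5156 in².
0.6 F_u A_nv = 127.2 kips; 0.6 F_y A_gv = 115.4 kips → shear yielding governs the shear term.
R_n = 115.4 + 1.0 × 58 × 0.5156 = 145.3 kips.
Design strength φR_n = 0.75 × 145.3 = 109 kips.

109 kips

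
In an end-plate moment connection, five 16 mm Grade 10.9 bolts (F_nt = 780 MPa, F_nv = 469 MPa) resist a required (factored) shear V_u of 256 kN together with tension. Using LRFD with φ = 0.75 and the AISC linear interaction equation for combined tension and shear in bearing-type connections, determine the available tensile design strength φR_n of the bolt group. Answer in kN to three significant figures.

A_b = π·16²/4 = 201.1 mm²; f_rv = 256 × 1000 / (5 × 201.1) = 254.6 MPa.
F'_nt = 1.3 F_nt − (F_nt / φF_nv) f_rv = 1.3·780 − (780/(0.75·469))·254.6 = 449.3 MPa, capped at F_nt → F'_nt = 449.3 MPa.
R_n = F'_nt · A_b · n = 449.3 × 201.1 × 5 / 1000 = 451.7 kN.
Design strength φR_n = 0.75 × 451.7 = 339 kN.

339 kN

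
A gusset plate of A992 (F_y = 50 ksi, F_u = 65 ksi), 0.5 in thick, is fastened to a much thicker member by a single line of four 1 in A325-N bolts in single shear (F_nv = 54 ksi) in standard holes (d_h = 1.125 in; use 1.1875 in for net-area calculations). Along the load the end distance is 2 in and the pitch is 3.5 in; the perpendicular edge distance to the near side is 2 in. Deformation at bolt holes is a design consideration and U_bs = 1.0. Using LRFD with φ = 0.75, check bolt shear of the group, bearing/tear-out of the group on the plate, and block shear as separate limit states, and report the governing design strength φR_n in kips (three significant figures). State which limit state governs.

127 kips (bolt shear governs)

Bolt shear: A_b = π·1²/4 = 0.7854 in²; R_n = 54 × 0.7854 × 4 × 1 = 169.6 kips → 0.75 × 169.6 = 127 kips.
Bearing: edge l_c = 1.438, r_n = 56.06 kips; interior l_c = 2.375, r_n = 78 kips; R_n = 56.06 + 3·78 = 290.1 kips → 218 kips.
Block shear: A_gv = 6.25, A_nv = 4.172, A_nt = 0.7031 in²; R_n = min(0.6F_uA_nv, 0.6F_yA_gv) + U_bs·F_u·A_nt = 208.4 kips → 156 kips.
Bolt shear governs: 127 kips.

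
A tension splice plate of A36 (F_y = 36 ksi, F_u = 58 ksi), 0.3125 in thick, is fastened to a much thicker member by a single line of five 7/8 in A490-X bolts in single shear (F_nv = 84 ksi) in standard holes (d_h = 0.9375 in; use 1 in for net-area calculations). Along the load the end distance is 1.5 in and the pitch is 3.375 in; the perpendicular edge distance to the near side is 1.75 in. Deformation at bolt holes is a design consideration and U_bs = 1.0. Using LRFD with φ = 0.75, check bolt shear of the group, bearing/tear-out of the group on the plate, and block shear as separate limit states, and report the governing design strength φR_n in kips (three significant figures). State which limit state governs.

92.9 kips (block shear governs)

Bolt shear: A_b = π·0.875²/4 = 0.6013 in²; R_n = 84 × 0.6013 × 5 × 1 = 252.6 kips → 0.75 × 252.6 = 189 kips.
Bearing: edge l_c = 1.031, r_n = 22.43 kips; interior l_c = 2.438, r_n = 38.06 kips; R_n = 22.43 + 4·38.06 = 174.7 kips → 131 kips.
Block shear: A_gv = 4.688, A_nv = 3.281, A_nt = 0.3906 in²; R_n = min(0.6F_uA_nv, 0.6F_yA_gv) + U_bs·F_u·A_nt = 123.9 kips → 92.9 kips.
Block shear governs: 92.9 kips.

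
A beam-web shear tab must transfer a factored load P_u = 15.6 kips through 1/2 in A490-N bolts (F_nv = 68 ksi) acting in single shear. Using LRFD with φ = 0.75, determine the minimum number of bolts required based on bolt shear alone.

2 bolts

A_b = π·0.5²/4 = 0.1963 in².
Per-bolt design strength φR_n = 0.75 × 68 × 0.1963 × 1 = 10.01 kips.
n ≥ 15.6 / 10.01 = 1.558 → use 2 bolts.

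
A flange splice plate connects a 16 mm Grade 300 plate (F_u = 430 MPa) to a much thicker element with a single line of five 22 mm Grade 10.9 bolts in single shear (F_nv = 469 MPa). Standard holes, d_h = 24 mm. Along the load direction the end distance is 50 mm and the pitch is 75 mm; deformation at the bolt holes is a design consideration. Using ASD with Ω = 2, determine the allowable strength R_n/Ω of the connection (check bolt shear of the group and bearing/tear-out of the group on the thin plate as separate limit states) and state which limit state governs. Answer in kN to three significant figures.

446 kN (bolt shear governs)

Bolt shear: A_b = π·22²/4 = 380.1 mm²; R_n = 469 × 380.1 × 5 × 1 / 1000 = 891.4 kN → 891.4 / 2 = 446 kN.
Bearing (1.2 l_c t F_u ≤ 2.4 d t F_u): upper limit = 2.4·22·16·430 / 1000 = 363.3 kN.
  Edge l_c = 50 − 24/2 = 38 → r_n = 313.7 kN; interior l_c = 75 − 24 = 51 → r_n = 363.3 kN.
  R_n,bearing = 1·313.7 + 4·363.3 = 1767 kN → 1767 / 2 = 883 kN.
Bolt shear governs: 446 kN.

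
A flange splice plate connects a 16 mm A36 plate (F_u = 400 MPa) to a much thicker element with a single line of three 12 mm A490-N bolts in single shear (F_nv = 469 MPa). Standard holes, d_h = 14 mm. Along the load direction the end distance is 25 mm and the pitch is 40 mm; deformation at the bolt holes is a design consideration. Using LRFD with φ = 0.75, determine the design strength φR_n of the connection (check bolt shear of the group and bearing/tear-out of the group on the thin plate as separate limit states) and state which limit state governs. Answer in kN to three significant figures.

Bolt shear: A_b = π·12²/4 = 113.1 mm²; R_n = 469 × 113.1 × 3 × 1 / 1000 = 159.1 kN → 0.75 × 159.1 = 119 kN.
Bearing (1.2 l_c t F_u ≤ 2.4 d t F_u): upper limit = 2.4·12·16·400 / 1000 = 184.3 kN.
  Edge l_c = 25 − 14/2 = 18 → r_n = 138.2 kN; interior l_c = 40 − 14 = 26 → r_n = 184.3 kN.
  R_n,bearing = 1·138.2 + 2·184.3 = 506.9 kN → 0.75 × 506.9 = 380 kN.
Bolt shear governs: 119 kN.

119 kN (bolt shear governs)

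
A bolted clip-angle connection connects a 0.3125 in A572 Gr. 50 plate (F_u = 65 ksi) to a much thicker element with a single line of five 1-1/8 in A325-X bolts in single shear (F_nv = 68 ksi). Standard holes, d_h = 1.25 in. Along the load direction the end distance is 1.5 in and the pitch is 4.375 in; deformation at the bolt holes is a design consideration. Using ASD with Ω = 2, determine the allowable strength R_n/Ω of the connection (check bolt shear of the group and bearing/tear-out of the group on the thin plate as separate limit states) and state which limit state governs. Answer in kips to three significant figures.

120 kips (bearing governs)

Bolt shear: A_b = π·1.125²/4 = 0.994 in²; R_n = 68 × 0.994 × 5 × 1 = 338 kips → 338 / 2 = 169 kips.
Bearing (1.2 l_c t F_u ≤ 2.4 d t F_u): upper limit = 2.4·1.125·0.3125·65 = 54.84 kips.
  Edge l_c = 1.5 − 1.25/2 = 0.875 → r_n = 21.33 kips; interior l_c = 4.375 − 1.25 = 3.125 → r_n = 54.84 kips.
  R_n,bearing = 1·21.33 + 4·54.84 = 240.7 kips → 240.7 / 2 = 120 kips.
Bearing governs: 120 kips.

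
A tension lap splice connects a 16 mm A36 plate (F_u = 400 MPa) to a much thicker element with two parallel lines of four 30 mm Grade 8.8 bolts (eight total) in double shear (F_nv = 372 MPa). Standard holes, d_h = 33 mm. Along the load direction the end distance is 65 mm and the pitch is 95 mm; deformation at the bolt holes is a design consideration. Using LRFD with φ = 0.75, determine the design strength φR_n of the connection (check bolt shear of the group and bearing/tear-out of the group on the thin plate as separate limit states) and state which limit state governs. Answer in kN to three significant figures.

Bolt shear: A_b = π·30²/4 = 706.9 mm²; R_n = 372 × 706.9 × 8 × 2 / 1000 = 4207 kN → 0.75 × 4207 = 3160 kN.
Bearing (1.2 l_c t F_u ≤ 2.4 d t F_u): upper limit = 2.4·30·16·400 / 1000 = 460.8 kN.
  Edge l_c = 65 − 33/2 = 48.5 → r_n = 372.5 kN; interior l_c = 95 − 33 = 62 → r_n = 460.8 kN.
  R_n,bearing = 2·372.5 + 6·460.8 = 3510 kN → 0.75 × 3510 = 2630 kN.
Bearing governs: 2630 kN.

2630 kN (bearing governs)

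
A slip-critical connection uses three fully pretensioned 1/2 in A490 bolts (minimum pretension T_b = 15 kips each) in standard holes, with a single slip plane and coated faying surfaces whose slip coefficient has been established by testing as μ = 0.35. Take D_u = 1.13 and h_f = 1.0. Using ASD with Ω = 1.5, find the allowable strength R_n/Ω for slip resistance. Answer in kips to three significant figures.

11.9 kips

R_n = μ · D_u · h_f · T_b · n_s · n_b = 0.35 × 1.13 × 1.0 × 15 × 1 × 3 = 17.8 kips.
Allowable strength R_n/Ω = 17.8 / 1.5 = 11.9 kips.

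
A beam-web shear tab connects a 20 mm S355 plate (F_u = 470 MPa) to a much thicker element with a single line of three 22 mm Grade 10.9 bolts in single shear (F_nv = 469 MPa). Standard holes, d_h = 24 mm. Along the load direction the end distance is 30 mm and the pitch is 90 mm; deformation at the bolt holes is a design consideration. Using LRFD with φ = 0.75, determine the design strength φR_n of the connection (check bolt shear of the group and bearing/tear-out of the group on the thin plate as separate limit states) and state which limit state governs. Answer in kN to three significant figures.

Bolt shear: A_b = π·22²/4 = 380.1 mm²; R_n = 469 × 380.1 × 3 × 1 / 1000 = 534.8 kN → 0.75 × 534.8 = 401 kN.
Bearing (1.2 l_c t F_u ≤ 2.4 d t F_u): upper limit = 2.4·22·20·470 / 1000 = 496.3 kN.
  Edge l_c = 30 − 24/2 = 18 → r_n = 203 kN; interior l_c = 90 − 24 = 66 → r_n = 496.3 kN.
  R_n,bearing = 1·203 + 2·496.3 = 1196 kN → 0.75 × 1196 = 897 kN.
Bolt shear governs: 401 kN.

401 kN (bolt shear governs)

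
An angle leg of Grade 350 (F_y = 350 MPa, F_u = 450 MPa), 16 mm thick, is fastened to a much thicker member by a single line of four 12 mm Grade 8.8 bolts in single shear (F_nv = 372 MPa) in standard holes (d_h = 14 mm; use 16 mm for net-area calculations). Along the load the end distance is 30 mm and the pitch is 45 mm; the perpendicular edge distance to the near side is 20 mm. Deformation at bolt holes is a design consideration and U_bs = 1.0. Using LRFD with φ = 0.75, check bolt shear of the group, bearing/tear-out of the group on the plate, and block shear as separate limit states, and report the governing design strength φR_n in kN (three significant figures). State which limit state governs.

126 kN (bolt shear governs)

Bolt shear: A_b = π·12²/4 = 113.1 mm²; R_n = 372 × 113.1 × 4 × 1 / 1000 = 168.3 kN → 0.75 × 168.3 = 126 kN.
Bearing: edge l_c = 23, r_n = 198.7 kN; interior l_c = 31, r_n = 207.4 kN; R_n = 198.7 + 3·207.4 = 820.8 kN → 616 kN.
Block shear: A_gv = 2640, A_nv = 1744, A_nt = 192 mm²; R_n = min(0.6F_uA_nv, 0.6F_yA_gv) + U_bs·F_u·A_nt = 557.3 kN → 418 kN.
Bolt shear governs: 126 kN.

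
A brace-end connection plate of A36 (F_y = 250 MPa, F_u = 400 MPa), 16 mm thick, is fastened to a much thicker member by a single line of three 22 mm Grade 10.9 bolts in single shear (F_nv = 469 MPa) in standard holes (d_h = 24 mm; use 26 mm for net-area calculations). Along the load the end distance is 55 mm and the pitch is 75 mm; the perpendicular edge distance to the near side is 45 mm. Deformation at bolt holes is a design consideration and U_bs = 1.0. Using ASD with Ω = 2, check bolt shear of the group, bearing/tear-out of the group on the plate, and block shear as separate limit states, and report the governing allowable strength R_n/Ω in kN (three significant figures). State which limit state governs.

267 kN (bolt shear governs)

Bolt shear: A_b = π·22²/4 = 380.1 mm²; R_n = 469 × 380.1 × 3 × 1 / 1000 = 534.8 kN → 534.8 / 2 = 267 kN.
Bearing: edge l_c = 43, r_n = 330.2 kN; interior l_c = 51, r_n = 337.9 kN; R_n = 330.2 + 2·337.9 = 1006 kN → 503 kN.
Block shear: A_gv = 3280, A_nv = 2240, A_nt = 512 mm²; R_n = min(0.6F_uA_nv, 0.6F_yA_gv) + U_bs·F_u·A_nt = 696.8 kN → 348 kN.
Bolt shear governs: 267 kN.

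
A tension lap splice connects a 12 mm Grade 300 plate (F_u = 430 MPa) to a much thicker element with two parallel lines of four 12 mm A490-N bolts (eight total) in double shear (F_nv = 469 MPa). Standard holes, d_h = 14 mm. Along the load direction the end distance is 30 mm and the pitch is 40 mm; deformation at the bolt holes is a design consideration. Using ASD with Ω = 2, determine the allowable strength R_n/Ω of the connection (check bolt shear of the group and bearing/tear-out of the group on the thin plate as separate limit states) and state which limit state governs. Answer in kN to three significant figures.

424 kN (bolt shear governs)

Bolt shear: A_b = π·12²/4 = 113.1 mm²; R_n = 469 × 113.1 × 8 × 2 / 1000 = 848.7 kN → 848.7 / 2 = 424 kN.
Bearing (1.2 l_c t F_u ≤ 2.4 d t F_u): upper limit = 2.4·12·12·430 / 1000 = 148.6 kN.
  Edge l_c = 30 − 14/2 = 23 → r_n = 142.4 kN; interior l_c = 40 − 14 = 26 → r_n = 148.6 kN.
  R_n,bearing = 2·142.4 + 6·148.6 = 1176 kN → 1176 / 2 = 588 kN.
Bolt shear governs: 424 kN.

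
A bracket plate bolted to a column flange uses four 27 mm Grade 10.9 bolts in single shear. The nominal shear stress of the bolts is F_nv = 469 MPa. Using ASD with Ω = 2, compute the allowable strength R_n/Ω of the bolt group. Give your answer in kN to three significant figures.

A_b = π × 27² / 4 = 572.6 mm².
R_n = F_nv · A_b · n · n_s = 469 × 572.6 × 4 × 1 / 1000 = 1074 kN.
Allowable strength R_n/Ω = 1074 / 2 = 537 kN.

537 kN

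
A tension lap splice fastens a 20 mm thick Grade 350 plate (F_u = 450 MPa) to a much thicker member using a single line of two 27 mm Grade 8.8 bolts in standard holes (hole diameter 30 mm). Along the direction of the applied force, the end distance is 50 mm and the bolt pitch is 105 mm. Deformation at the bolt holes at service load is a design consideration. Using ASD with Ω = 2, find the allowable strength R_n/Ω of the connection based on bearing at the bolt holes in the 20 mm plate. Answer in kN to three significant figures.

Per bolt r_n = 1.2 l_c t F_u ≤ 2.4 d t F_u; upper limit = 2.4 × 27 × 20 × 450 / 1000 = 583.2 kN.
Edge bolt: l_c = 50 − 30/2 = 35 mm → 1.2 × 35 × 20 × 450 / 1000 = 378 → r_n = 378 kN.
Interior bolts: l_c = 105 − 30 = 75 mm → 1.2 × 75 × 20 × 450 / 1000 = 810 → r_n = 583.2 kN.
R_n = 1 × 378 + 1 × 583.2 = 961.2 kN.
Allowable strength R_n/Ω = 961.2 / 2 = 481 kN.

481 kN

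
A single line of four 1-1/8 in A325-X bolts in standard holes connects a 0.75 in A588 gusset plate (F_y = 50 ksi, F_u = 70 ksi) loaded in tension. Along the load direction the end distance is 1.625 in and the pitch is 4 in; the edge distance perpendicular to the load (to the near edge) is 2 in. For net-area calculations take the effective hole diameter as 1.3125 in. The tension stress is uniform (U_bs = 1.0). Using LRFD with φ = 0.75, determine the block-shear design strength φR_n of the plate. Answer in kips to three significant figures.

266 kips

Shear plane L_v = 1.625 + 3·4 = 13.62 in; A_gv = 13.62 × 0.75 = 10.22 in².
A_nv = (13.62 − 3.5·1.3125) × 0.75 = 6.773 in².
A_nt = (2 − 0.5·1.3125) × 0.75 = 1.008 in².
0.6 F_u A_nv = 284.5 kips; 0.6 F_y A_gv = 306.6 kips → shear rupture governs the shear term.
R_n = 284.5 + 1.0 × 70 × 1.008 = 355 kips.
Design strength φR_n = 0.75 × 355 = 266 kips.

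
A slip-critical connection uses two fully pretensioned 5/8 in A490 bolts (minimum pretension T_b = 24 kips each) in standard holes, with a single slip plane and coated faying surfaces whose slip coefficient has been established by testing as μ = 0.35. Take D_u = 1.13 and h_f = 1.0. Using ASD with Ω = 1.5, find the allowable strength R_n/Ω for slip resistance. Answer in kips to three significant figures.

R_n = μ · D_u · h_f · T_b · n_s · n_b = 0.35 × 1.13 × 1.0 × 24 × 1 × 2 = 18.98 kips.
Allowable strength R_n/Ω = 18.98 / 1.5 = 12.7 kips.

12.7 kips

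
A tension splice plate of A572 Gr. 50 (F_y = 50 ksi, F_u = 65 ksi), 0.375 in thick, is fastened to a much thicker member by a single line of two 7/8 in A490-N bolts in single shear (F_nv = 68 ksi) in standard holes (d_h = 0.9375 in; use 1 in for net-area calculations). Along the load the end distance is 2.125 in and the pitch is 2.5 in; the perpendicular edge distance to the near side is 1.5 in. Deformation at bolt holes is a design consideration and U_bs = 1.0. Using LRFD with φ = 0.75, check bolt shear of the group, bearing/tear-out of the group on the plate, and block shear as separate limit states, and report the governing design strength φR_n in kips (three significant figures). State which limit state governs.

52.6 kips (block shear governs)

Bolt shear: A_b = π·0.875²/4 = 0.6013 in²; R_n = 68 × 0.6013 × 2 × 1 = 81.78 kips → 0.75 × 81.78 = 61.3 kips.
Bearing: edge l_c = 1.656, r_n = 48.45 kips; interior l_c = 1.562, r_n = 45.7 kips; R_n = 48.45 + 1·45.7 = 94.15 kips → 70.6 kips.
Block shear: A_gv = 1.734, A_nv = 1.172, A_nt = 0.375 in²; R_n = min(0.6F_uA_nv, 0.6F_yA_gv) + U_bs·F_u·A_nt = 70.08 kips → 52.6 kips.
Block shear governs: 52.6 kips.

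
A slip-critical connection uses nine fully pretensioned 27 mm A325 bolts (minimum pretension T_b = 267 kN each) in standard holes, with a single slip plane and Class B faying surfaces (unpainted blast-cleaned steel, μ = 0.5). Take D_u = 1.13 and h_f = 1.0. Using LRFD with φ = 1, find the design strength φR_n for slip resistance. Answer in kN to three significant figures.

R_n = μ · D_u · h_f · T_b · n_s · n_b = 0.5 × 1.13 × 1.0 × 267 × 1 × 9 = 1358 kN.
Design strength φR_n = 1 × 1358 = 1360 kN.

1360 kN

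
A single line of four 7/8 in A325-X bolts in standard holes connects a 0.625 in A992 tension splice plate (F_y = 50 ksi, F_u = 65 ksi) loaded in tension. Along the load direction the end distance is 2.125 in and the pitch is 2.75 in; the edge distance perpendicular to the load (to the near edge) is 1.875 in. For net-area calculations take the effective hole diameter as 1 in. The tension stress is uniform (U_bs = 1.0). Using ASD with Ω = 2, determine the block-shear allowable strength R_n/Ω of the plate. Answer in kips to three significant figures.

112 kips

Shear plane L_v = 2.125 + 3·2.75 = 10.38 in; A_gv = 10.38 × 0.625 = 6.484 in².
A_nv = (10.38 − 3.5·1) × 0.625 = 4.297 in².
A_nt = (1.875 − 0.5·1) × 0.625 = 0.8594 in².
0.6 F_u A_nv = 167.6 kips; 0.6 F_y A_gv = 194.5 kips → shear rupture governs the shear term.
R_n = 167.6 + 1.0 × 65 × 0.8594 = 223.4 kips.
Allowable strength R_n/Ω = 223.4 / 2 = 112 kips.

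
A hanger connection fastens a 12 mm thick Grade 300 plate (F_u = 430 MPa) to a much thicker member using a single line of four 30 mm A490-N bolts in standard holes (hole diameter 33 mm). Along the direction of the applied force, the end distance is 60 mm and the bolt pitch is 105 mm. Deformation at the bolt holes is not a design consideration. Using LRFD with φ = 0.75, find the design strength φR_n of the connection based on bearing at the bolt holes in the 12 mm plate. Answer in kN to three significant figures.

Per bolt r_n = 1.5 l_c t F_u ≤ 3.0 d t F_u; upper limit = 3.0 × 30 × 12 × 430 / 1000 = 464.4 kN.
Edge bolt: l_c = 60 − 33/2 = 43.5 mm → 1.5 × 43.5 × 12 × 430 / 1000 = 336.7 → r_n = 336.7 kN.
Interior bolts: l_c = 105 − 33 = 72 mm → 1.5 × 72 × 12 × 430 / 1000 = 557.3 → r_n = 464.4 kN.
R_n = 1 × 336.7 + 3 × 464.4 = 1730 kN.
Design strength φR_n = 0.75 × 1730 = 1300 kN.

1300 kN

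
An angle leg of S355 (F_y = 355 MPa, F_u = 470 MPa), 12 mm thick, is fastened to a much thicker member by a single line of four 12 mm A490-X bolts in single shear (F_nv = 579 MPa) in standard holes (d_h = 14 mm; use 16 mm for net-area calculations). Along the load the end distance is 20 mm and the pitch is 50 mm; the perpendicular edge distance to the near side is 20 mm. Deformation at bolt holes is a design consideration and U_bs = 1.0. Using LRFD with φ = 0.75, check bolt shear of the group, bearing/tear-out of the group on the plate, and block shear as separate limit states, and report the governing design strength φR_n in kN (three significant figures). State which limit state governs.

196 kN (bolt shear governs)

Bolt shear: A_b = π·12²/4 = 113.1 mm²; R_n = 579 × 113.1 × 4 × 1 / 1000 = 261.9 kN → 0.75 × 261.9 = 196 kN.
Bearing: edge l_c = 13, r_n = 87.98 kN; interior l_c = 36, r_n = 162.4 kN; R_n = 87.98 + 3·162.4 = 575.3 kN → 431 kN.
Block shear: A_gv = 2040, A_nv = 1368, A_nt = 144 mm²; R_n = min(0.6F_uA_nv, 0.6F_yA_gv) + U_bs·F_u·A_nt = 453.5 kN → 340 kN.
Bolt shear governs: 196 kN.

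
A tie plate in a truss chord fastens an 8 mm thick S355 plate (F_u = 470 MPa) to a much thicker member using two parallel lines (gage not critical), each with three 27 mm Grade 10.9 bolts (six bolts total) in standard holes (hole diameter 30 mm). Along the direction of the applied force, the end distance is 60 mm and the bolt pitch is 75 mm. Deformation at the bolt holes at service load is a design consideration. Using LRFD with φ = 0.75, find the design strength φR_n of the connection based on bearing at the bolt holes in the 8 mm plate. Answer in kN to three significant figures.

Per bolt r_n = 1.2 l_c t F_u ≤ 2.4 d t F_u; upper limit = 2.4 × 27 × 8 × 470 / 1000 = 243.6 kN.
Edge bolt: l_c = 60 − 30/2 = 45 mm → 1.2 × 45 × 8 × 470 / 1000 = 203 → r_n = 203 kN.
Interior bolts: l_c = 75 − 30 = 45 mm → 1.2 × 45 × 8 × 470 / 1000 = 203 → r_n = 203 kN.
R_n = 2 × 203 + 4 × 203 = 1218 kN.
Design strength φR_n = 0.75 × 1218 = 914 kN.

914 kN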